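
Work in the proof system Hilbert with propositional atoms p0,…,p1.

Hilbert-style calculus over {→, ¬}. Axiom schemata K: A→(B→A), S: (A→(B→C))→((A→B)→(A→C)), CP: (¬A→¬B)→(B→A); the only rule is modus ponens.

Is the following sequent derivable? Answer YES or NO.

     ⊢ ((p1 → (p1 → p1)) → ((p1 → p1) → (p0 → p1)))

Truth-table refutation:
  v=00: Γ:[] Δ:[((p1 → (p1 → p1)) → ((p1 → p1) → (p0 → p1)))=T] refutes=False
  v=01: Γ:[] Δ:[((p1 → (p1 → p1)) → ((p1 → p1) → (p0 → p1)))=T] refutes=False
  v=10: Γ:[] Δ:[((p1 → (p1 → p1)) → ((p1 → p1) → (p0 → p1)))=F] refutes=True  ← countermodel

Result: NO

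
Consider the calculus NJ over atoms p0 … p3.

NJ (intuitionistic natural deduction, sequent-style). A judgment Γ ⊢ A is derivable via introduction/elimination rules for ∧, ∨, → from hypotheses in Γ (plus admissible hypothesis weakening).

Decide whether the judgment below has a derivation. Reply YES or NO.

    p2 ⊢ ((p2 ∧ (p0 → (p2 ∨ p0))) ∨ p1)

Derivation trace:
[∨I₁] p2 ⊢ ((p2 ∧ (p0 → (p2 ∨ p0))) ∨ p1)
  [∧I] p2 ⊢ (p2 ∧ (p0 → (p2 ∨ p0)))
    [Ax] p2 ⊢ p2
    [→I]  ⊢ (p0 → (p2 ∨ p0))
      [∨I₂] p0 ⊢ (p2 ∨ p0)
        [Ax] p0 ⊢ p0

Result: YES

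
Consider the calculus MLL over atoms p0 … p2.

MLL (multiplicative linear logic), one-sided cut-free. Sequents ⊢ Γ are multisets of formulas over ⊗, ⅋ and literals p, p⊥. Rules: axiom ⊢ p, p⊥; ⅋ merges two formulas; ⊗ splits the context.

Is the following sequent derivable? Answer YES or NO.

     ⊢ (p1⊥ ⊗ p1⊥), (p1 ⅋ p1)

Derivation trace:
[⅋]  ⊢ (p1⊥ ⊗ p1⊥), (p1 ⅋ p1)
  [⊗]  ⊢ p1, p1, (p1⊥ ⊗ p1⊥)
    [Ax]  ⊢ p1, p1⊥
    [Ax]  ⊢ p1, p1⊥

Result: YES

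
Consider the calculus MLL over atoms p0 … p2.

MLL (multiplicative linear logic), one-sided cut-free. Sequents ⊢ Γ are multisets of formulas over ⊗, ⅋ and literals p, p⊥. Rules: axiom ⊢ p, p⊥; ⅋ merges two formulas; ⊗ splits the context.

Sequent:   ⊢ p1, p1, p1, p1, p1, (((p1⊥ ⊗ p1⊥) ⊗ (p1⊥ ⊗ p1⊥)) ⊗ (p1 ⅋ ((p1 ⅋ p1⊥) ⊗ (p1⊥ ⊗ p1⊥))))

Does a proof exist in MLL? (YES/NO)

Proof tree:
[⊗]  ⊢ p1, p1, p1, p1, p1, (((p1⊥ ⊗ p1⊥) ⊗ (p1⊥ ⊗ p1⊥)) ⊗ (p1 ⅋ ((p1 ⅋ p1⊥) ⊗ (p1⊥ ⊗ p1⊥))))
  [⊗]  ⊢ p1, p1, p1, p1, ((p1⊥ ⊗ p1⊥) ⊗ (p1⊥ ⊗ p1⊥))
    [⊗]  ⊢ p1, p1, (p1⊥ ⊗ p1⊥)
      [Ax]  ⊢ p1, p1⊥
      [Ax]  ⊢ p1, p1⊥
    [⊗]  ⊢ p1, p1, (p1⊥ ⊗ p1⊥)
      [Ax]  ⊢ p1, p1⊥
      [Ax]  ⊢ p1, p1⊥
  [⅋]  ⊢ p1, (p1 ⅋ ((p1 ⅋ p1⊥) ⊗ (p1⊥ ⊗ p1⊥)))
    [⊗]  ⊢ p1, p1, ((p1 ⅋ p1⊥) ⊗ (p1⊥ ⊗ p1⊥))
      [⅋]  ⊢ (p1 ⅋ p1⊥)
        [Ax]  ⊢ p1, p1⊥
      [⊗]  ⊢ p1, p1, (p1⊥ ⊗ p1⊥)
        [Ax]  ⊢ p1, p1⊥
        [Ax]  ⊢ p1, p1⊥

Result: YES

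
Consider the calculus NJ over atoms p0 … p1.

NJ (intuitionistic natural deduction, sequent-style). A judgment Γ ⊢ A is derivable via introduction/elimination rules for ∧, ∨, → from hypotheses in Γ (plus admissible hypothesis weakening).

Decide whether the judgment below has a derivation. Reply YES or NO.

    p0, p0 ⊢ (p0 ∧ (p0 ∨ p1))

Proof tree:
[Wk] p0, p0 ⊢ (p0 ∧ (p0 ∨ p1))
  [∧I] p0 ⊢ (p0 ∧ (p0 ∨ p1))
    [Ax] p0 ⊢ p0
    [∨I₁] p0 ⊢ (p0 ∨ p1)
      [Ax] p0 ⊢ p0

Result: YES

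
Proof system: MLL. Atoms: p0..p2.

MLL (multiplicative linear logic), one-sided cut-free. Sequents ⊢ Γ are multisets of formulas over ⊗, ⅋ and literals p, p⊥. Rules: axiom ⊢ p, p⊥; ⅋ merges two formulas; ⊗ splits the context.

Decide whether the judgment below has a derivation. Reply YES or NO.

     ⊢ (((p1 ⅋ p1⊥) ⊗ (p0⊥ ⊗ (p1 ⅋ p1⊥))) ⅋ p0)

Derivation trace:
[⅋]  ⊢ (((p1 ⅋ p1⊥) ⊗ (p0⊥ ⊗ (p1 ⅋ p1⊥))) ⅋ p0)
  [⊗]  ⊢ p0, ((p1 ⅋ p1⊥) ⊗ (p0⊥ ⊗ (p1 ⅋ p1⊥)))
    [⅋]  ⊢ (p1 ⅋ p1⊥)
      [Ax]  ⊢ p1, p1⊥
    [⊗]  ⊢ p0, (p0⊥ ⊗ (p1 ⅋ p1⊥))
      [Ax]  ⊢ p0, p0⊥
      [⅋]  ⊢ (p1 ⅋ p1⊥)
        [Ax]  ⊢ p1, p1⊥

Result: YES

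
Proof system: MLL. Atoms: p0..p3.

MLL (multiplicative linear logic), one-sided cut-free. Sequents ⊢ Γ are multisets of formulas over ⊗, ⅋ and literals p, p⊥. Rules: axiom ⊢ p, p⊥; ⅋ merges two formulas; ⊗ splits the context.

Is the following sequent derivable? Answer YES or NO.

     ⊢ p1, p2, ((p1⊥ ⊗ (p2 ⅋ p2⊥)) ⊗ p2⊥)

Derivation trace:
[⊗]  ⊢ p1, p2, ((p1⊥ ⊗ (p2 ⅋ p2⊥)) ⊗ p2⊥)
  [⊗]  ⊢ p1, (p1⊥ ⊗ (p2 ⅋ p2⊥))
    [Ax]  ⊢ p1, p1⊥
    [⅋]  ⊢ (p2 ⅋ p2⊥)
      [Ax]  ⊢ p2, p2⊥
  [Ax]  ⊢ p2, p2⊥

Result: YES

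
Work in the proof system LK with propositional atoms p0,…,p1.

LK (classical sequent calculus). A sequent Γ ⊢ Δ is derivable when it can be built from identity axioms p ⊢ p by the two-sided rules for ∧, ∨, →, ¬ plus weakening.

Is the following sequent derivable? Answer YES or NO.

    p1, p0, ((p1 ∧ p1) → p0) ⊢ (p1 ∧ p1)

Derivation (root first):
[→L] p1, p0, ((p1 ∧ p1) → p0) ⊢ (p1 ∧ p1)
  [WL] p1, p0 ⊢ (p1 ∧ p1)
    [∧R] p1 ⊢ (p1 ∧ p1)
      [Ax] p1 ⊢ p1
      [Ax] p1 ⊢ p1
  [WL] p1, p0 ⊢ (p1 ∧ p1)
    [∧R] p1 ⊢ (p1 ∧ p1)
      [Ax] p1 ⊢ p1
      [Ax] p1 ⊢ p1

Result: YES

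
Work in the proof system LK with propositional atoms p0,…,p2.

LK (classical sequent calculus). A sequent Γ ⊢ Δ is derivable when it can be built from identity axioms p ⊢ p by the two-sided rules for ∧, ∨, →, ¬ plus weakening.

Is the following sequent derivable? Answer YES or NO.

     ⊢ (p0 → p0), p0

Derivation trace:
[WR]  ⊢ (p0 → p0), p0
  [→R]  ⊢ (p0 → p0)
    [Ax] p0 ⊢ p0

Result: YES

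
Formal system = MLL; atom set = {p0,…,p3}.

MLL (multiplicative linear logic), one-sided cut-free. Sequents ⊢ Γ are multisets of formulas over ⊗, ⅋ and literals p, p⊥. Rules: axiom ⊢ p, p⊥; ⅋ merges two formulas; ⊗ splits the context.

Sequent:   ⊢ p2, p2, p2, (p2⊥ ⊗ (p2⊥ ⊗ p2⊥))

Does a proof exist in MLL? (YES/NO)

Derivation (root first):
[⊗]  ⊢ p2, p2, p2, (p2⊥ ⊗ (p2⊥ ⊗ p2⊥))
  [Ax]  ⊢ p2, p2⊥
  [⊗]  ⊢ p2, p2, (p2⊥ ⊗ p2⊥)
    [Ax]  ⊢ p2, p2⊥
    [Ax]  ⊢ p2, p2⊥

Result: YES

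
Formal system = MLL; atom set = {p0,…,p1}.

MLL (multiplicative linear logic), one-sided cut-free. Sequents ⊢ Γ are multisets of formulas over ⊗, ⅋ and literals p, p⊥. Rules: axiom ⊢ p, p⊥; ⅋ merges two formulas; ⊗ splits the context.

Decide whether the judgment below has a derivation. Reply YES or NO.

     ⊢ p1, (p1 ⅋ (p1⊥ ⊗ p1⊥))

Derivation (root first):
[⅋]  ⊢ p1, (p1 ⅋ (p1⊥ ⊗ p1⊥))
  [⊗]  ⊢ p1, p1, (p1⊥ ⊗ p1⊥)
    [Ax]  ⊢ p1, p1⊥
    [Ax]  ⊢ p1, p1⊥

Result: YES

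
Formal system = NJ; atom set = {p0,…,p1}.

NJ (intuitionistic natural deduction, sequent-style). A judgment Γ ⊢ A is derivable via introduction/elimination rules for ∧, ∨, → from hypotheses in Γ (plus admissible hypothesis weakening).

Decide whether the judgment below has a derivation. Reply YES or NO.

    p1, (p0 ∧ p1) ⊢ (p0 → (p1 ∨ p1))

Derivation (root first):
[→I] p1, (p0 ∧ p1) ⊢ (p0 → (p1 ∨ p1))
  [∨I₂] p1, (p0 ∧ p1), p0 ⊢ (p1 ∨ p1)
    [Wk] p1, (p0 ∧ p1), p0 ⊢ p1
      [Wk] p1, (p0 ∧ p1) ⊢ p1
        [Ax] p1 ⊢ p1

Result: YES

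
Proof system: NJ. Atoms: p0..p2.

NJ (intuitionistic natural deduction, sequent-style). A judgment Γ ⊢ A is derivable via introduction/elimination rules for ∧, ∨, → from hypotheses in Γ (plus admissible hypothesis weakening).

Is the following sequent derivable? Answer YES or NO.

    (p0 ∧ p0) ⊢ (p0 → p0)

Proof tree:
[→I] (p0 ∧ p0) ⊢ (p0 → p0)
  [Wk] p0, (p0 ∧ p0) ⊢ p0
    [Ax] p0 ⊢ p0

Result: YES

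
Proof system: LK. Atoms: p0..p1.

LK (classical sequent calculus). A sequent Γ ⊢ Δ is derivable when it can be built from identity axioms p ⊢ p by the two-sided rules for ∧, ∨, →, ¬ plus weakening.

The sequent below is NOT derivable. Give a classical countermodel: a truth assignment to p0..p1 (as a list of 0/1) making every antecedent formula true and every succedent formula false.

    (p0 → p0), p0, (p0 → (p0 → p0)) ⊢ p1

Truth-table refutation:
  v=00: Γ:[(p0 → p0)=T, p0=F, (p0 → (p0 → p0))=T] Δ:[p1=F] refutes=False
  v=01: Γ:[(p0 → p0)=T, p0=F, (p0 → (p0 → p0))=T] Δ:[p1=T] refutes=False
  v=10: Γ:[(p0 → p0)=T, p0=T, (p0 → (p0 → p0))=T] Δ:[p1=F] refutes=True  ← countermodel

Result: [1, 0]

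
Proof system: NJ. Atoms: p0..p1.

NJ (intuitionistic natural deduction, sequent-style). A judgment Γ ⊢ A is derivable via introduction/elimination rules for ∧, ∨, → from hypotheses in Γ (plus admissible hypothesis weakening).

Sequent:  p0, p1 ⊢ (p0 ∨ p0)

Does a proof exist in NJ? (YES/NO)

Proof tree:
[Wk] p0, p1 ⊢ (p0 ∨ p0)
  [∨I₂] p0 ⊢ (p0 ∨ p0)
    [Ax] p0 ⊢ p0

Result: YES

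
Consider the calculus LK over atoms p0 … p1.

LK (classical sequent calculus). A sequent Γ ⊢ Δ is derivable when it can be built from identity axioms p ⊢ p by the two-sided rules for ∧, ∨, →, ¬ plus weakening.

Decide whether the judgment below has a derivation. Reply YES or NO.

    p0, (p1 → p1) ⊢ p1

Search for a countermodel by truth-table:
  v=00: Γ:[p0=F, (p1 → p1)=T] Δ:[p1=F] refutes=False
  v=01: Γ:[p0=F, (p1 → p1)=T] Δ:[p1=T] refutes=False
  v=10: Γ:[p0=T, (p1 → p1)=T] Δ:[p1=F] refutes=True  ← countermodel

Result: NO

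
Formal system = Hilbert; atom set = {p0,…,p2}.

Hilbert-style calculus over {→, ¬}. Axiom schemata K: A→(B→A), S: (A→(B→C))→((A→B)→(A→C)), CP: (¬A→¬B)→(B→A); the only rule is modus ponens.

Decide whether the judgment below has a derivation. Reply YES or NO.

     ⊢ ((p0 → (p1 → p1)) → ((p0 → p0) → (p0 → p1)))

Enumerate valuations to refute Γ ⊢ Δ:
  v=000: Γ:[] Δ:[((p0 → (p1 → p1)) → ((p0 → p0) → (p0 → p1)))=T] refutes=False
  v=001: Γ:[] Δ:[((p0 → (p1 → p1)) → ((p0 → p0) → (p0 → p1)))=T] refutes=False
  v=010: Γ:[] Δ:[((p0 → (p1 → p1)) → ((p0 → p0) → (p0 → p1)))=T] refutes=False
  v=011: Γ:[] Δ:[((p0 → (p1 → p1)) → ((p0 → p0) → (p0 → p1)))=T] refutes=False
  v=100: Γ:[] Δ:[((p0 → (p1 → p1)) → ((p0 → p0) → (p0 → p1)))=F] refutes=True  ← countermodel

Result: NO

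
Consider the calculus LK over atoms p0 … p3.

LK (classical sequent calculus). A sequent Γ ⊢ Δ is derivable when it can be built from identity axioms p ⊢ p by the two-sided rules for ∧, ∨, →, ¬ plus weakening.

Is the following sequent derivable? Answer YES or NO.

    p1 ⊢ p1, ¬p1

Proof tree:
[¬R] p1 ⊢ p1, ¬p1
  [WL] p1, p1 ⊢ p1
    [Ax] p1 ⊢ p1

Result: YES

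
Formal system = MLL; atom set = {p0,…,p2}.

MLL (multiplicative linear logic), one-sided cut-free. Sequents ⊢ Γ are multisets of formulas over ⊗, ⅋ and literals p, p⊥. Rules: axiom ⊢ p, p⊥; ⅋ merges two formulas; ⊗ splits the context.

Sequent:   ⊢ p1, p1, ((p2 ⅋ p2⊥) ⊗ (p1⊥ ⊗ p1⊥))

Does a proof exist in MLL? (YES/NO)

Derivation (root first):
[⊗]  ⊢ p1, p1, ((p2 ⅋ p2⊥) ⊗ (p1⊥ ⊗ p1⊥))
  [⅋]  ⊢ (p2 ⅋ p2⊥)
    [Ax]  ⊢ p2, p2⊥
  [⊗]  ⊢ p1, p1, (p1⊥ ⊗ p1⊥)
    [Ax]  ⊢ p1, p1⊥
    [Ax]  ⊢ p1, p1⊥

Result: YES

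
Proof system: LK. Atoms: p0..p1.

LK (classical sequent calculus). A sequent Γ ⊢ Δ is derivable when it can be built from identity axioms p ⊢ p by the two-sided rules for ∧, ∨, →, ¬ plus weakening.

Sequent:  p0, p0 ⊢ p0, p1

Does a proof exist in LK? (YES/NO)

Derivation trace:
[WL] p0, p0 ⊢ p0, p1
  [WR] p0 ⊢ p0, p1
    [Ax] p0 ⊢ p0

Result: YES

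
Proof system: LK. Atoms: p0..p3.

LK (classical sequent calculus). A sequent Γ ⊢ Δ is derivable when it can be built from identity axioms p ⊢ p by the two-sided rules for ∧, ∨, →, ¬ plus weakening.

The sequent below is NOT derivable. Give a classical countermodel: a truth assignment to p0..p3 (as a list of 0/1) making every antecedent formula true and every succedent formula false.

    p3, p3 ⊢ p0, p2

Search for a countermodel by truth-table:
  v=0000: Γ:[p3=F, p3=F] Δ:[p0=F, p2=F] refutes=False
  v=0001: Γ:[p3=T, p3=T] Δ:[p0=F, p2=F] refutes=True  ← countermodel

Result: [0, 0, 0, 1]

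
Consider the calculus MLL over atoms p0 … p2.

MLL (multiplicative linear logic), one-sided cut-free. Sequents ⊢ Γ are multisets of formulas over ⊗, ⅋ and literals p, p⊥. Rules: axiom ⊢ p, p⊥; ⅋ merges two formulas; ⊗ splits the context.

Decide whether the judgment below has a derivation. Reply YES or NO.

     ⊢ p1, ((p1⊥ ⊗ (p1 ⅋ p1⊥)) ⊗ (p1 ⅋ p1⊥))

Derivation (root first):
[⊗]  ⊢ p1, ((p1⊥ ⊗ (p1 ⅋ p1⊥)) ⊗ (p1 ⅋ p1⊥))
  [⊗]  ⊢ p1, (p1⊥ ⊗ (p1 ⅋ p1⊥))
    [Ax]  ⊢ p1, p1⊥
    [⅋]  ⊢ (p1 ⅋ p1⊥)
      [Ax]  ⊢ p1, p1⊥
  [⅋]  ⊢ (p1 ⅋ p1⊥)
    [Ax]  ⊢ p1, p1⊥

Result: YES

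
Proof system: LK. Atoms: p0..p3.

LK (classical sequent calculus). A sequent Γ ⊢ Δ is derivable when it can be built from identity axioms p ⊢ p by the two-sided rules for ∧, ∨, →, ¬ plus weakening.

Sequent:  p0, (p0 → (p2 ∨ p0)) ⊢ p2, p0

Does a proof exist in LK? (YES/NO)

Derivation (root first):
[→L] p0, (p0 → (p2 ∨ p0)) ⊢ p2, p0
  [Ax] p0 ⊢ p0
  [WR] (p2 ∨ p0) ⊢ p2, p0, p0
    [∨L] (p2 ∨ p0) ⊢ p2, p0
      [Ax] p2 ⊢ p2
      [Ax] p0 ⊢ p0

Result: YES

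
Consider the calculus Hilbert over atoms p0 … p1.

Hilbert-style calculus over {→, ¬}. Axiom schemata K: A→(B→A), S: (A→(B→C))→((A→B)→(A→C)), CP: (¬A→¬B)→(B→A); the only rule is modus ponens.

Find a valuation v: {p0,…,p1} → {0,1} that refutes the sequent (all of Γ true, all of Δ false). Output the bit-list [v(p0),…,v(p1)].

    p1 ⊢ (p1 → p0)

Search for a countermodel by truth-table:
  v=00: Γ:[p1=F] Δ:[(p1 → p0)=T] refutes=False
  v=01: Γ:[p1=T] Δ:[(p1 → p0)=F] refutes=True  ← countermodel

Result: [0, 1]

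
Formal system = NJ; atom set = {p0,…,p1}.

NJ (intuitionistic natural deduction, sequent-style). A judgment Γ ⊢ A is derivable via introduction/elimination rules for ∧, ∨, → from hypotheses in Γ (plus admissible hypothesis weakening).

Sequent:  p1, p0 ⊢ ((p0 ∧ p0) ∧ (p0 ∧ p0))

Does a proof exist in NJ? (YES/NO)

Derivation (root first):
[∧I] p1, p0 ⊢ ((p0 ∧ p0) ∧ (p0 ∧ p0))
  [∧I] p0 ⊢ (p0 ∧ p0)
    [Ax] p0 ⊢ p0
    [Ax] p0 ⊢ p0
  [Wk] p0, p1 ⊢ (p0 ∧ p0)
    [∧I] p0 ⊢ (p0 ∧ p0)
      [Ax] p0 ⊢ p0
      [Ax] p0 ⊢ p0

Result: YES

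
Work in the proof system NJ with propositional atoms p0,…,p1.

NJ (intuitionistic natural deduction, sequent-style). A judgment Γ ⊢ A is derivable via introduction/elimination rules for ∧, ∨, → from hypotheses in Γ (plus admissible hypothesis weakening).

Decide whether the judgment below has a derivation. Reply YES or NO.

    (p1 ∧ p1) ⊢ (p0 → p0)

Derivation (root first):
[→I] (p1 ∧ p1) ⊢ (p0 → p0)
  [Wk] p0, (p1 ∧ p1) ⊢ p0
    [Ax] p0 ⊢ p0

Result: YES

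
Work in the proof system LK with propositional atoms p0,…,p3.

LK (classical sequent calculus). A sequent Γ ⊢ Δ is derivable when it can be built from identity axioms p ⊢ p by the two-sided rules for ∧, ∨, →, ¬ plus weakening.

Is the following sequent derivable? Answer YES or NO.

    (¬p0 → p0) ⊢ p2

Enumerate valuations to refute Γ ⊢ Δ:
  v=0000: Γ:[(¬p0 → p0)=F] Δ:[p2=F] refutes=False
  v=0001: Γ:[(¬p0 → p0)=F] Δ:[p2=F] refutes=False
  v=0010: Γ:[(¬p0 → p0)=F] Δ:[p2=T] refutes=False
  v=0011: Γ:[(¬p0 → p0)=F] Δ:[p2=T] refutes=False
  v=0100: Γ:[(¬p0 → p0)=F] Δ:[p2=F] refutes=False
  v=0101: Γ:[(¬p0 → p0)=F] Δ:[p2=F] refutes=False
  v=0110: Γ:[(¬p0 → p0)=F] Δ:[p2=T] refutes=False
  v=0111: Γ:[(¬p0 → p0)=F] Δ:[p2=T] refutes=False
  v=1000: Γ:[(¬p0 → p0)=T] Δ:[p2=F] refutes=True  ← countermodel

Result: NO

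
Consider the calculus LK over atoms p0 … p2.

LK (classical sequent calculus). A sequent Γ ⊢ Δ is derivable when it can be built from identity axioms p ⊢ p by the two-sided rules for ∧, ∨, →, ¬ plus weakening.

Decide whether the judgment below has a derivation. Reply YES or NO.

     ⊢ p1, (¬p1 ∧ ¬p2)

Enumerate valuations to refute Γ ⊢ Δ:
  v=000: Γ:[] Δ:[p1=F, (¬p1 ∧ ¬p2)=T] refutes=False
  v=001: Γ:[] Δ:[p1=F, (¬p1 ∧ ¬p2)=F] refutes=True  ← countermodel

Result: NO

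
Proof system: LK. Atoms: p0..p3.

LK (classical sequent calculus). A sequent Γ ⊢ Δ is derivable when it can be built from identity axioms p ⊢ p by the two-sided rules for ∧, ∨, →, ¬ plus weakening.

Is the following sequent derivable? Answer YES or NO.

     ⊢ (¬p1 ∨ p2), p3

Search for a countermodel by truth-table:
  v=0000: Γ:[] Δ:[(¬p1 ∨ p2)=T, p3=F] refutes=False
  v=0001: Γ:[] Δ:[(¬p1 ∨ p2)=T, p3=T] refutes=False
  v=0010: Γ:[] Δ:[(¬p1 ∨ p2)=T, p3=F] refutes=False
  v=0011: Γ:[] Δ:[(¬p1 ∨ p2)=T, p3=T] refutes=False
  v=0100: Γ:[] Δ:[(¬p1 ∨ p2)=F, p3=F] refutes=True  ← countermodel

Result: NO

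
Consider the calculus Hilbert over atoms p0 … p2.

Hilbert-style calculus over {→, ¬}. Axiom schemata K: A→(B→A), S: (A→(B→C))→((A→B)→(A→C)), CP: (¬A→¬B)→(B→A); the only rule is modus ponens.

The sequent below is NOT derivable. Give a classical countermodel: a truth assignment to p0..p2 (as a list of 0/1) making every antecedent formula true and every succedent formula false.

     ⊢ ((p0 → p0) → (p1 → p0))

Search for a countermodel by truth-table:
  v=000: Γ:[] Δ:[((p0 → p0) → (p1 → p0))=T] refutes=False
  v=001: Γ:[] Δ:[((p0 → p0) → (p1 → p0))=T] refutes=False
  v=010: Γ:[] Δ:[((p0 → p0) → (p1 → p0))=F] refutes=True  ← countermodel

Result: [0, 1, 0]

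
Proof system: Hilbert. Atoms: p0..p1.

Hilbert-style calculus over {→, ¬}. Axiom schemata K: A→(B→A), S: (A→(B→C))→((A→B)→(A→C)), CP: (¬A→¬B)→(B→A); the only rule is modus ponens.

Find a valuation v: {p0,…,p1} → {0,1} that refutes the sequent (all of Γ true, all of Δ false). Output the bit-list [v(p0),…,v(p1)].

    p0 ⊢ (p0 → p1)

Search for a countermodel by truth-table:
  v=00: Γ:[p0=F] Δ:[(p0 → p1)=T] refutes=False
  v=01: Γ:[p0=F] Δ:[(p0 → p1)=T] refutes=False
  v=10: Γ:[p0=T] Δ:[(p0 → p1)=F] refutes=True  ← countermodel

Result: [1, 0]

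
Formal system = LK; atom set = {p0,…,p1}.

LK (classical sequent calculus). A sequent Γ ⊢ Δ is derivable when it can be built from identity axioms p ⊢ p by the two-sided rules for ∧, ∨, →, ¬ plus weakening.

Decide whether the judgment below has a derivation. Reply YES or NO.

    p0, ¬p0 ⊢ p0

Derivation trace:
[WR] p0, ¬p0 ⊢ p0
  [¬L] p0, ¬p0 ⊢ 
    [Ax] p0 ⊢ p0

Result: YES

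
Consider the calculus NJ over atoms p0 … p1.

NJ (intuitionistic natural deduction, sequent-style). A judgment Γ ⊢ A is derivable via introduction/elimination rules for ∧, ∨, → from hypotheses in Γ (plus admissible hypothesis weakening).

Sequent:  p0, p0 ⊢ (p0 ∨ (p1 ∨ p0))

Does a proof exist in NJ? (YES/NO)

Derivation (root first):
[∨I₂] p0, p0 ⊢ (p0 ∨ (p1 ∨ p0))
  [Wk] p0, p0 ⊢ (p1 ∨ p0)
    [∨I₂] p0 ⊢ (p1 ∨ p0)
      [Ax] p0 ⊢ p0

Result: YES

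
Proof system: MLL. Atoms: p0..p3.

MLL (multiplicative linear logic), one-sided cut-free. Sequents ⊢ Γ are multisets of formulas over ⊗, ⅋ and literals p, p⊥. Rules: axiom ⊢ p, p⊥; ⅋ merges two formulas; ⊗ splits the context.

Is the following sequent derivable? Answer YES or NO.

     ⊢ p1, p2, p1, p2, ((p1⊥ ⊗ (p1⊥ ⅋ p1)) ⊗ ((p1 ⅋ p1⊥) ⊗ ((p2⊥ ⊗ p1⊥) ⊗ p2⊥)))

Proof tree:
[⊗]  ⊢ p1, p2, p1, p2, ((p1⊥ ⊗ (p1⊥ ⅋ p1)) ⊗ ((p1 ⅋ p1⊥) ⊗ ((p2⊥ ⊗ p1⊥) ⊗ p2⊥)))
  [⊗]  ⊢ p1, (p1⊥ ⊗ (p1⊥ ⅋ p1))
    [Ax]  ⊢ p1, p1⊥
    [⅋]  ⊢ (p1⊥ ⅋ p1)
      [Ax]  ⊢ p1, p1⊥
  [⊗]  ⊢ p2, p1, p2, ((p1 ⅋ p1⊥) ⊗ ((p2⊥ ⊗ p1⊥) ⊗ p2⊥))
    [⅋]  ⊢ (p1 ⅋ p1⊥)
      [Ax]  ⊢ p1, p1⊥
    [⊗]  ⊢ p2, p1, p2, ((p2⊥ ⊗ p1⊥) ⊗ p2⊥)
      [⊗]  ⊢ p2, p1, (p2⊥ ⊗ p1⊥)
        [Ax]  ⊢ p2, p2⊥
        [Ax]  ⊢ p1, p1⊥
      [Ax]  ⊢ p2, p2⊥

Result: YES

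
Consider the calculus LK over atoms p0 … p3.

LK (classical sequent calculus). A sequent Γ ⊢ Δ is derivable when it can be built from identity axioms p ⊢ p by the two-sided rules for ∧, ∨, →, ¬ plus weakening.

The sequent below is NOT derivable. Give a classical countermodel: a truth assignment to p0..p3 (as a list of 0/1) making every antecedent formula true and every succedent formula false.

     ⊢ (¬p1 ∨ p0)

Enumerate valuations to refute Γ ⊢ Δ:
  v=0000: Γ:[] Δ:[(¬p1 ∨ p0)=T] refutes=False
  v=0001: Γ:[] Δ:[(¬p1 ∨ p0)=T] refutes=False
  v=0010: Γ:[] Δ:[(¬p1 ∨ p0)=T] refutes=False
  v=0011: Γ:[] Δ:[(¬p1 ∨ p0)=T] refutes=False
  v=0100: Γ:[] Δ:[(¬p1 ∨ p0)=F] refutes=True  ← countermodel

Result: [0, 1, 0, 0]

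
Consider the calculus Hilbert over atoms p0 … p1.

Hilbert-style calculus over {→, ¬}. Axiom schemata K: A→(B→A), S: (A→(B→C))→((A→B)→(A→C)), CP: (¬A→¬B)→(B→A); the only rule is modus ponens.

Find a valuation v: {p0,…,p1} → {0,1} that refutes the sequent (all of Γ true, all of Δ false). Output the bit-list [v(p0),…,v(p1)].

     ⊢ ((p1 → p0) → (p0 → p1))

Enumerate valuations to refute Γ ⊢ Δ:
  v=00: Γ:[] Δ:[((p1 → p0) → (p0 → p1))=T] refutes=False
  v=01: Γ:[] Δ:[((p1 → p0) → (p0 → p1))=T] refutes=False
  v=10: Γ:[] Δ:[((p1 → p0) → (p0 → p1))=F] refutes=True  ← countermodel

Result: [1, 0]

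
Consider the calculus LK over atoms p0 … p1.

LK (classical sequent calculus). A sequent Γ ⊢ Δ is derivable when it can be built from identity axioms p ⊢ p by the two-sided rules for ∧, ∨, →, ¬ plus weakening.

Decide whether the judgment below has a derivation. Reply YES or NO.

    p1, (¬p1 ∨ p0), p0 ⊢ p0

Proof tree:
[WL] p1, (¬p1 ∨ p0), p0 ⊢ p0
  [∨L] p1, (¬p1 ∨ p0) ⊢ p0
    [¬L] p1, ¬p1 ⊢ 
      [Ax] p1 ⊢ p1
    [Ax] p0 ⊢ p0

Result: YES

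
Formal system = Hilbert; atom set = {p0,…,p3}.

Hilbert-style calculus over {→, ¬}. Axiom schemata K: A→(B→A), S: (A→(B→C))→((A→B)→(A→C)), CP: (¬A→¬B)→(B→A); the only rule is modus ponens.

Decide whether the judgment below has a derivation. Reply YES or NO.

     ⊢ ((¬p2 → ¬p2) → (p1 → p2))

Search for a countermodel by truth-table:
  v=0000: Γ:[] Δ:[((¬p2 → ¬p2) → (p1 → p2))=T] refutes=False
  v=0001: Γ:[] Δ:[((¬p2 → ¬p2) → (p1 → p2))=T] refutes=False
  v=0010: Γ:[] Δ:[((¬p2 → ¬p2) → (p1 → p2))=T] refutes=False
  v=0011: Γ:[] Δ:[((¬p2 → ¬p2) → (p1 → p2))=T] refutes=False
  v=0100: Γ:[] Δ:[((¬p2 → ¬p2) → (p1 → p2))=F] refutes=True  ← countermodel

Result: NO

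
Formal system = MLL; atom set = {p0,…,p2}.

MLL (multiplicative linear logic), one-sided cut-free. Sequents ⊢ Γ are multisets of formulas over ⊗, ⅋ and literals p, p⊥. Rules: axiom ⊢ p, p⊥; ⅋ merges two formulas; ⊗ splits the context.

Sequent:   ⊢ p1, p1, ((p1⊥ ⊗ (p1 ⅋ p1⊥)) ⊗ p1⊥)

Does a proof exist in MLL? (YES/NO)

Proof tree:
[⊗]  ⊢ p1, p1, ((p1⊥ ⊗ (p1 ⅋ p1⊥)) ⊗ p1⊥)
  [⊗]  ⊢ p1, (p1⊥ ⊗ (p1 ⅋ p1⊥))
    [Ax]  ⊢ p1, p1⊥
    [⅋]  ⊢ (p1 ⅋ p1⊥)
      [Ax]  ⊢ p1, p1⊥
  [Ax]  ⊢ p1, p1⊥

Result: YES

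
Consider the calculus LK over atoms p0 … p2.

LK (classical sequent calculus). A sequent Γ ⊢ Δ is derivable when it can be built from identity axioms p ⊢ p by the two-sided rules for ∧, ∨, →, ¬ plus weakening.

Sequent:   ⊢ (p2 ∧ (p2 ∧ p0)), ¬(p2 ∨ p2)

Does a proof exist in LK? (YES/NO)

Search for a countermodel by truth-table:
  v=000: Γ:[] Δ:[(p2 ∧ (p2 ∧ p0))=F, ¬(p2 ∨ p2)=T] refutes=False
  v=001: Γ:[] Δ:[(p2 ∧ (p2 ∧ p0))=F, ¬(p2 ∨ p2)=F] refutes=True  ← countermodel

Result: NO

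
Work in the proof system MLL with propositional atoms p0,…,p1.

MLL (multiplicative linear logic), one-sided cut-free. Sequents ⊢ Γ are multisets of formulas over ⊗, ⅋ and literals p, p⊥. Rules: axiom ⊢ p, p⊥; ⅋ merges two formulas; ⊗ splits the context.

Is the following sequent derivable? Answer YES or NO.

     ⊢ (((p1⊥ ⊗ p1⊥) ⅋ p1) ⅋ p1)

Derivation (root first):
[⅋]  ⊢ (((p1⊥ ⊗ p1⊥) ⅋ p1) ⅋ p1)
  [⅋]  ⊢ p1, ((p1⊥ ⊗ p1⊥) ⅋ p1)
    [⊗]  ⊢ p1, p1, (p1⊥ ⊗ p1⊥)
      [Ax]  ⊢ p1, p1⊥
      [Ax]  ⊢ p1, p1⊥

Result: YES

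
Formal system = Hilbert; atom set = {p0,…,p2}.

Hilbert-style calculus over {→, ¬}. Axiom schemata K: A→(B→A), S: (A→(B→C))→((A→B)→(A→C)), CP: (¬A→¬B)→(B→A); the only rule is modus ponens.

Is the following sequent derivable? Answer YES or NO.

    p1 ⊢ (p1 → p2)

Truth-table refutation:
  v=000: Γ:[p1=F] Δ:[(p1 → p2)=T] refutes=False
  v=001: Γ:[p1=F] Δ:[(p1 → p2)=T] refutes=False
  v=010: Γ:[p1=T] Δ:[(p1 → p2)=F] refutes=True  ← countermodel

Result: NO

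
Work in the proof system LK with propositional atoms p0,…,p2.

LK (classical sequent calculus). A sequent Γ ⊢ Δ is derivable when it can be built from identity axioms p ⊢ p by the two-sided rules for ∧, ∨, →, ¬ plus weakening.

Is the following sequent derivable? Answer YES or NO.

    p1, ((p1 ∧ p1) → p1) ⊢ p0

Enumerate valuations to refute Γ ⊢ Δ:
  v=000: Γ:[p1=F, ((p1 ∧ p1) → p1)=T] Δ:[p0=F] refutes=False
  v=001: Γ:[p1=F, ((p1 ∧ p1) → p1)=T] Δ:[p0=F] refutes=False
  v=010: Γ:[p1=T, ((p1 ∧ p1) → p1)=T] Δ:[p0=F] refutes=True  ← countermodel

Result: NO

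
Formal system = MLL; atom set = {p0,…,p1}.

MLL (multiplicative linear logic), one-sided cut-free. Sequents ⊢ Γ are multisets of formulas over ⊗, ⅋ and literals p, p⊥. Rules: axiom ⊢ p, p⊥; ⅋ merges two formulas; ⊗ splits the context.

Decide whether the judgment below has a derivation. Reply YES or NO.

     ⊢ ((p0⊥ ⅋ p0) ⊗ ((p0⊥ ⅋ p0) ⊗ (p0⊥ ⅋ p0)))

Derivation trace:
[⊗]  ⊢ ((p0⊥ ⅋ p0) ⊗ ((p0⊥ ⅋ p0) ⊗ (p0⊥ ⅋ p0)))
  [⅋]  ⊢ (p0⊥ ⅋ p0)
    [Ax]  ⊢ p0, p0⊥
  [⊗]  ⊢ ((p0⊥ ⅋ p0) ⊗ (p0⊥ ⅋ p0))
    [⅋]  ⊢ (p0⊥ ⅋ p0)
      [Ax]  ⊢ p0, p0⊥
    [⅋]  ⊢ (p0⊥ ⅋ p0)
      [Ax]  ⊢ p0, p0⊥

Result: YES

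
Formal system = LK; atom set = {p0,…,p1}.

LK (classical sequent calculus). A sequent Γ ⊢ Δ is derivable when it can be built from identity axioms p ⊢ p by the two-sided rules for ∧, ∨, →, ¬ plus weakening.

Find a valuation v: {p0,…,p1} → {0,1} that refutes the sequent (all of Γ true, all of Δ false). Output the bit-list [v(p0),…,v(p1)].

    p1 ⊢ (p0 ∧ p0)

Search for a countermodel by truth-table:
  v=00: Γ:[p1=F] Δ:[(p0 ∧ p0)=F] refutes=False
  v=01: Γ:[p1=T] Δ:[(p0 ∧ p0)=F] refutes=True  ← countermodel

Result: [0, 1]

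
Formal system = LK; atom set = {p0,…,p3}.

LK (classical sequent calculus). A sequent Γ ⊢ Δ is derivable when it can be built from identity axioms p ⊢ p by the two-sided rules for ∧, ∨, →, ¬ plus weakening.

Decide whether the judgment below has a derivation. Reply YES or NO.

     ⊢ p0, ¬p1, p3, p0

Search for a countermodel by truth-table:
  v=0000: Γ:[] Δ:[p0=F, ¬p1=T, p3=F, p0=F] refutes=False
  v=0001: Γ:[] Δ:[p0=F, ¬p1=T, p3=T, p0=F] refutes=False
  v=0010: Γ:[] Δ:[p0=F, ¬p1=T, p3=F, p0=F] refutes=False
  v=0011: Γ:[] Δ:[p0=F, ¬p1=T, p3=T, p0=F] refutes=False
  v=0100: Γ:[] Δ:[p0=F, ¬p1=F, p3=F, p0=F] refutes=True  ← countermodel

Result: NO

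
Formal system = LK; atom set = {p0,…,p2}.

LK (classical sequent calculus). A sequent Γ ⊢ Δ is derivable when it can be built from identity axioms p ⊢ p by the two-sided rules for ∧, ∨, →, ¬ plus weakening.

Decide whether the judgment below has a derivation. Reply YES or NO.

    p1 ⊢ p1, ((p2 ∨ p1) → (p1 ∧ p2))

Derivation trace:
[→R] p1 ⊢ p1, ((p2 ∨ p1) → (p1 ∧ p2))
  [∨L] p1, (p2 ∨ p1) ⊢ p1, (p1 ∧ p2)
    [∧R] p1, p2 ⊢ (p1 ∧ p2)
      [Ax] p1 ⊢ p1
      [Ax] p2 ⊢ p2
    [Ax] p1 ⊢ p1

Result: YES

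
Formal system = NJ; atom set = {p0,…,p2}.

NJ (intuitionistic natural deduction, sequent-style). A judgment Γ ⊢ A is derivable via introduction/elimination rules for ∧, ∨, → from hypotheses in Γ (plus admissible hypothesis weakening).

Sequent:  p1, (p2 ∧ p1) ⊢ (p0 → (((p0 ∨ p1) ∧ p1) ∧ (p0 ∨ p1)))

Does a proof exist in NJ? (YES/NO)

Derivation (root first):
[→I] p1, (p2 ∧ p1) ⊢ (p0 → (((p0 ∨ p1) ∧ p1) ∧ (p0 ∨ p1)))
  [∧I] p1, (p2 ∧ p1), p0 ⊢ (((p0 ∨ p1) ∧ p1) ∧ (p0 ∨ p1))
    [∧I] p1, p0 ⊢ ((p0 ∨ p1) ∧ p1)
      [∨I₁] p0 ⊢ (p0 ∨ p1)
        [Ax] p0 ⊢ p0
      [Ax] p1 ⊢ p1
    [Wk] p0, (p2 ∧ p1) ⊢ (p0 ∨ p1)
      [∨I₁] p0 ⊢ (p0 ∨ p1)
        [Ax] p0 ⊢ p0

Result: YES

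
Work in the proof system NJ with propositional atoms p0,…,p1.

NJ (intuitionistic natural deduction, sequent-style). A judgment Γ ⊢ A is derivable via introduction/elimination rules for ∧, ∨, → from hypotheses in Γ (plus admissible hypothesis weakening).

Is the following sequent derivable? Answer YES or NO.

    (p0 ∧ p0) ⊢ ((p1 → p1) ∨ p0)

Derivation trace:
[Wk] (p0 ∧ p0) ⊢ ((p1 → p1) ∨ p0)
  [∨I₁]  ⊢ ((p1 → p1) ∨ p0)
    [→I]  ⊢ (p1 → p1)
      [Ax] p1 ⊢ p1

Result: YES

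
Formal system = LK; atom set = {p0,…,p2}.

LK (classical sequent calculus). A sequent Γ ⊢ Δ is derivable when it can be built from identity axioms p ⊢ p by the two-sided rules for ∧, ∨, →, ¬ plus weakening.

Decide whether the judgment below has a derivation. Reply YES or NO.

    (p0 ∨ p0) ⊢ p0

Proof tree:
[∨L] (p0 ∨ p0) ⊢ p0
  [WR] p0 ⊢ p0, p0
    [Ax] p0 ⊢ p0
  [Ax] p0 ⊢ p0

Result: YES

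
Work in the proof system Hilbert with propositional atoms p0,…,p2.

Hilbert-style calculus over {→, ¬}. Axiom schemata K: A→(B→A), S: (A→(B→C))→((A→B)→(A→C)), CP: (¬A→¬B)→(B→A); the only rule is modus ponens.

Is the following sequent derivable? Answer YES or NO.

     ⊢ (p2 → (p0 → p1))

Search for a countermodel by truth-table:
  v=000: Γ:[] Δ:[(p2 → (p0 → p1))=T] refutes=False
  v=001: Γ:[] Δ:[(p2 → (p0 → p1))=T] refutes=False
  v=010: Γ:[] Δ:[(p2 → (p0 → p1))=T] refutes=False
  v=011: Γ:[] Δ:[(p2 → (p0 → p1))=T] refutes=False
  v=100: Γ:[] Δ:[(p2 → (p0 → p1))=T] refutes=False
  v=101: Γ:[] Δ:[(p2 → (p0 → p1))=F] refutes=True  ← countermodel

Result: NO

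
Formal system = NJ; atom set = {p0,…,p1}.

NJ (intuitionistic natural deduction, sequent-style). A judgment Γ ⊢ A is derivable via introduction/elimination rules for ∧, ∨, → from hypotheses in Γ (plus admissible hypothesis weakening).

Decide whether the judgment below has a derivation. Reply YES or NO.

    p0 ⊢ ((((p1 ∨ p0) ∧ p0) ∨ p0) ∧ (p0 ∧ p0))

Proof tree:
[∧I] p0 ⊢ ((((p1 ∨ p0) ∧ p0) ∨ p0) ∧ (p0 ∧ p0))
  [∨I₁] p0 ⊢ (((p1 ∨ p0) ∧ p0) ∨ p0)
    [∧I] p0 ⊢ ((p1 ∨ p0) ∧ p0)
      [∨I₂] p0 ⊢ (p1 ∨ p0)
        [Ax] p0 ⊢ p0
      [Ax] p0 ⊢ p0
  [∧I] p0 ⊢ (p0 ∧ p0)
    [Ax] p0 ⊢ p0
    [Ax] p0 ⊢ p0

Result: YES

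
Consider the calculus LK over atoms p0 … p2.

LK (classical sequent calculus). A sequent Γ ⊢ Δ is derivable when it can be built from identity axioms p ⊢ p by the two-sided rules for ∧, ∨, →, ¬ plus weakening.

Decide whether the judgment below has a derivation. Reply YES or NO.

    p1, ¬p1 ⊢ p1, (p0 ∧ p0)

Derivation (root first):
[∧R] p1, ¬p1 ⊢ p1, (p0 ∧ p0)
  [¬L] p1, ¬p1 ⊢ p0
    [WR] p1 ⊢ p1, p0
      [Ax] p1 ⊢ p1
  [WR] p1 ⊢ p1, p0
    [Ax] p1 ⊢ p1

Result: YES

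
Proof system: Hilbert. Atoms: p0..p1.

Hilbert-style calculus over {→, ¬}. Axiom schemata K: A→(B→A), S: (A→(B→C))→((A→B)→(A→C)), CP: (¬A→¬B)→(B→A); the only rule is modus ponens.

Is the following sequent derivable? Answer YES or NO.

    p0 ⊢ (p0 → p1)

Search for a countermodel by truth-table:
  v=00: Γ:[p0=F] Δ:[(p0 → p1)=T] refutes=False
  v=01: Γ:[p0=F] Δ:[(p0 → p1)=T] refutes=False
  v=10: Γ:[p0=T] Δ:[(p0 → p1)=F] refutes=True  ← countermodel

Result: NO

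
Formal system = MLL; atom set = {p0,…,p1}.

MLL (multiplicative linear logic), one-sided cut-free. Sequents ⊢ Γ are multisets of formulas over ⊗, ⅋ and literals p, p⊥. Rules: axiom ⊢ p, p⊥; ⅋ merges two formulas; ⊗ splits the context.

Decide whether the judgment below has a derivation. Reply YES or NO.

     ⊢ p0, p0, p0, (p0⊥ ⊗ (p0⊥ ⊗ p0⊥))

Derivation trace:
[⊗]  ⊢ p0, p0, p0, (p0⊥ ⊗ (p0⊥ ⊗ p0⊥))
  [Ax]  ⊢ p0, p0⊥
  [⊗]  ⊢ p0, p0, (p0⊥ ⊗ p0⊥)
    [Ax]  ⊢ p0, p0⊥
    [Ax]  ⊢ p0, p0⊥

Result: YES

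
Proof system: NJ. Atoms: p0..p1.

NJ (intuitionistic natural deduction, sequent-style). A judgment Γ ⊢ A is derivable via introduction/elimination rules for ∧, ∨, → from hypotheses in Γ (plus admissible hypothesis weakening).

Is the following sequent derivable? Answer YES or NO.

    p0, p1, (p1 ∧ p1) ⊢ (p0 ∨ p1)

Proof tree:
[Wk] p0, p1, (p1 ∧ p1) ⊢ (p0 ∨ p1)
  [Wk] p0, p1 ⊢ (p0 ∨ p1)
    [∨I₁] p0 ⊢ (p0 ∨ p1)
      [Ax] p0 ⊢ p0

Result: YES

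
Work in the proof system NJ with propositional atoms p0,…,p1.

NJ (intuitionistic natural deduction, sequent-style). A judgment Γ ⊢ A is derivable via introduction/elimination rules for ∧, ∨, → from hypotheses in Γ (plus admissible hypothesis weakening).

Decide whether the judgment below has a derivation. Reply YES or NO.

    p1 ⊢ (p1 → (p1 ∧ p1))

Derivation trace:
[Wk] p1 ⊢ (p1 → (p1 ∧ p1))
  [→I]  ⊢ (p1 → (p1 ∧ p1))
    [∧I] p1 ⊢ (p1 ∧ p1)
      [Ax] p1 ⊢ p1
      [Ax] p1 ⊢ p1

Result: YES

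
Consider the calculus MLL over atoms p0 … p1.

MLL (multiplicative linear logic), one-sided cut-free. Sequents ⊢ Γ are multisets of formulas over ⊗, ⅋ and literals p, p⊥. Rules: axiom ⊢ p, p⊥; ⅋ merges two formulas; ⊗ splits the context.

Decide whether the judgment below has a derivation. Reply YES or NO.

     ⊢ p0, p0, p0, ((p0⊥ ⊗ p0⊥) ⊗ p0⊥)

Derivation trace:
[⊗]  ⊢ p0, p0, p0, ((p0⊥ ⊗ p0⊥) ⊗ p0⊥)
  [⊗]  ⊢ p0, p0, (p0⊥ ⊗ p0⊥)
    [Ax]  ⊢ p0, p0⊥
    [Ax]  ⊢ p0, p0⊥
  [Ax]  ⊢ p0, p0⊥

Result: YES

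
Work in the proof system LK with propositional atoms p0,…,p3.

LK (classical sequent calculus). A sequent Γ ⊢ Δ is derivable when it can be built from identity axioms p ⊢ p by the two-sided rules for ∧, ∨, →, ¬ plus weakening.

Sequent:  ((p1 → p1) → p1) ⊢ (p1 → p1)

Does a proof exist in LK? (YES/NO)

Proof tree:
[→L] ((p1 → p1) → p1) ⊢ (p1 → p1)
  [→R]  ⊢ (p1 → p1)
    [Ax] p1 ⊢ p1
  [WL] p1 ⊢ (p1 → p1)
    [→R]  ⊢ (p1 → p1)
      [Ax] p1 ⊢ p1

Result: YES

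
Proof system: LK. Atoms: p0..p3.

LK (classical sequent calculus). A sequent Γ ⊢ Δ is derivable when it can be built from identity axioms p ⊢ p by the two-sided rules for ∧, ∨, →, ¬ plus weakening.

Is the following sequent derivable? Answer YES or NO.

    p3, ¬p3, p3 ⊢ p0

Derivation (root first):
[WL] p3, ¬p3, p3 ⊢ p0
  [WR] p3, ¬p3 ⊢ p0
    [¬L] p3, ¬p3 ⊢ 
      [Ax] p3 ⊢ p3

Result: YES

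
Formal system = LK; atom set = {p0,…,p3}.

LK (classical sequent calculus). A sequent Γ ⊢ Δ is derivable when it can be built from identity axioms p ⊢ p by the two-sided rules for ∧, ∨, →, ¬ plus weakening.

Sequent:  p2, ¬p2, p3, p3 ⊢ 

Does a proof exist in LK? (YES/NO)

Derivation (root first):
[WL] p2, ¬p2, p3, p3 ⊢ 
  [WL] p2, ¬p2, p3 ⊢ 
    [¬L] p2, ¬p2 ⊢ 
      [Ax] p2 ⊢ p2

Result: YES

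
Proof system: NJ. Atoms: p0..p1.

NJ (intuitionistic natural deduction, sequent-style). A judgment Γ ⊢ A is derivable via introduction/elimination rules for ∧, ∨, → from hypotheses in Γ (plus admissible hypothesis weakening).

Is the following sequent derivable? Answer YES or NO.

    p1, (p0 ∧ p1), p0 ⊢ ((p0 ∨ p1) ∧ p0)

Derivation (root first):
[∧I] p1, (p0 ∧ p1), p0 ⊢ ((p0 ∨ p1) ∧ p0)
  [Wk] p1, (p0 ∧ p1) ⊢ (p0 ∨ p1)
    [∨I₂] p1 ⊢ (p0 ∨ p1)
      [Ax] p1 ⊢ p1
  [Ax] p0 ⊢ p0

Result: YES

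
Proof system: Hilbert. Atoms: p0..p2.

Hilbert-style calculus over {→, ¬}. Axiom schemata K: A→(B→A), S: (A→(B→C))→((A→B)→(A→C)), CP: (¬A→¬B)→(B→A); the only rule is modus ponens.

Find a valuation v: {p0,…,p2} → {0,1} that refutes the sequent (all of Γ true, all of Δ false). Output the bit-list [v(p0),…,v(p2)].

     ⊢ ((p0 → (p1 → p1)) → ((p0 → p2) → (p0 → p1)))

Enumerate valuations to refute Γ ⊢ Δ:
  v=000: Γ:[] Δ:[((p0 → (p1 → p1)) → ((p0 → p2) → (p0 → p1)))=T] refutes=False
  v=001: Γ:[] Δ:[((p0 → (p1 → p1)) → ((p0 → p2) → (p0 → p1)))=T] refutes=False
  v=010: Γ:[] Δ:[((p0 → (p1 → p1)) → ((p0 → p2) → (p0 → p1)))=T] refutes=False
  v=011: Γ:[] Δ:[((p0 → (p1 → p1)) → ((p0 → p2) → (p0 → p1)))=T] refutes=False
  v=100: Γ:[] Δ:[((p0 → (p1 → p1)) → ((p0 → p2) → (p0 → p1)))=T] refutes=False
  v=101: Γ:[] Δ:[((p0 → (p1 → p1)) → ((p0 → p2) → (p0 → p1)))=F] refutes=True  ← countermodel

Result: [1, 0, 1]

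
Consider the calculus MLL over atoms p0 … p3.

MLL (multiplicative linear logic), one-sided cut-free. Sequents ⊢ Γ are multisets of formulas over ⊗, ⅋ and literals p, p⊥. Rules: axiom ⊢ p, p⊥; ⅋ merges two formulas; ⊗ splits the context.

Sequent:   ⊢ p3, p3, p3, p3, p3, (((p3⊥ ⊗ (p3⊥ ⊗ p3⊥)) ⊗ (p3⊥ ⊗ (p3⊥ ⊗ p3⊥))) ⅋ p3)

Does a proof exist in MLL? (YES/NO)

Proof tree:
[⅋]  ⊢ p3, p3, p3, p3, p3, (((p3⊥ ⊗ (p3⊥ ⊗ p3⊥)) ⊗ (p3⊥ ⊗ (p3⊥ ⊗ p3⊥))) ⅋ p3)
  [⊗]  ⊢ p3, p3, p3, p3, p3, p3, ((p3⊥ ⊗ (p3⊥ ⊗ p3⊥)) ⊗ (p3⊥ ⊗ (p3⊥ ⊗ p3⊥)))
    [⊗]  ⊢ p3, p3, p3, (p3⊥ ⊗ (p3⊥ ⊗ p3⊥))
      [Ax]  ⊢ p3, p3⊥
      [⊗]  ⊢ p3, p3, (p3⊥ ⊗ p3⊥)
        [Ax]  ⊢ p3, p3⊥
        [Ax]  ⊢ p3, p3⊥
    [⊗]  ⊢ p3, p3, p3, (p3⊥ ⊗ (p3⊥ ⊗ p3⊥))
      [Ax]  ⊢ p3, p3⊥
      [⊗]  ⊢ p3, p3, (p3⊥ ⊗ p3⊥)
        [Ax]  ⊢ p3, p3⊥
        [Ax]  ⊢ p3, p3⊥

Result: YES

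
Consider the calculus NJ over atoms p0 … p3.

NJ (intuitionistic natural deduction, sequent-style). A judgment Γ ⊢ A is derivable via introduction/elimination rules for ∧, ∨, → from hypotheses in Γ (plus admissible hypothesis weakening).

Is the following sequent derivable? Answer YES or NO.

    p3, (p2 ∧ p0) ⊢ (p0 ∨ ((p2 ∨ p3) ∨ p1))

Derivation (root first):
[∨I₂] p3, (p2 ∧ p0) ⊢ (p0 ∨ ((p2 ∨ p3) ∨ p1))
  [∨I₁] p3, (p2 ∧ p0) ⊢ ((p2 ∨ p3) ∨ p1)
    [∨I₂] p3, (p2 ∧ p0) ⊢ (p2 ∨ p3)
      [Wk] p3, (p2 ∧ p0) ⊢ p3
        [Ax] p3 ⊢ p3

Result: YES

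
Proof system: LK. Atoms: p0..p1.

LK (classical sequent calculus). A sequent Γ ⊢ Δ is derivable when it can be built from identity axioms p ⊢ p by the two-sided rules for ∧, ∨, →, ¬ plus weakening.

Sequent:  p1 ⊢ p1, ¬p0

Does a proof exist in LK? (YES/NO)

Derivation trace:
[¬R] p1 ⊢ p1, ¬p0
  [WL] p1, p0 ⊢ p1
    [Ax] p1 ⊢ p1

Result: YES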